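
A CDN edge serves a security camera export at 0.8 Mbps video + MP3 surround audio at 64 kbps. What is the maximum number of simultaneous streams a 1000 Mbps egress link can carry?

1157

Audio: 64 kbps = 0.064 Mbps.
Per-viewer media rate: 0.864 Mbps.
1000 Mbps = 1,000 Mbps; 1,000 / 0.864 = 1157.41 → 1157 viewers.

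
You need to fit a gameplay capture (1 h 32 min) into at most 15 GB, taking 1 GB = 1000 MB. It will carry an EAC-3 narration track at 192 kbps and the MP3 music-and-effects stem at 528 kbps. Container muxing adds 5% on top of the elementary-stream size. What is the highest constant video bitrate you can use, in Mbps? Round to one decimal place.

20.0 Mbps

Budget: 15 GB = 120000.0 Mb.
Stream payload after overhead: 120000.0 / 1.05 = 114285.7 Mb.
1 h 32 min = 92 min = 5520 s
Total bitrate budget: 114285.7 Mb / 5520 s = 20.704 Mbps.
Audio total: 192 + 528 = 720 kbps = 0.720 Mbps.
Video: 20.704 − 0.720 = 19.984 Mbps.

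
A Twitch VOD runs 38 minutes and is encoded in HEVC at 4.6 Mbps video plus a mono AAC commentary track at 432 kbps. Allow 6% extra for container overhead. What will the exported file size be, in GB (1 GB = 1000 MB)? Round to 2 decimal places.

1.52 GB

38 min = 2280 s
Audio: 432 kbps = 0.432 Mbps.
Total bitrate: 4.6 + 0.432 = 5.032 Mbps.
Stream data: 5.032 Mbps × 2280 s = 11473.0 Mb.
With 6% container overhead: ×1.06.
12,161 Mb ÷ 8 = 1,520 MB → 1.520 GB.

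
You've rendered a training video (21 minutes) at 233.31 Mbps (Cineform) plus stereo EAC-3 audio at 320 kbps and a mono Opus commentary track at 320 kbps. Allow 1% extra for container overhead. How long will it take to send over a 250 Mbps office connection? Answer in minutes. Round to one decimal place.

19.8 minutes

21 min = 1260 s
Audio total: 320 + 320 = 640 kbps = 0.640 Mbps.
Total bitrate: 233.950 Mbps.
File: 233.950 Mbps × 1260 s = 294777.0 Mb.
With 1% container overhead: ×1.01. → 297724.8 Mb.
At 250 Mbps: 297724.8 / 250 = 1190.9 s ≈ 19.8 minutes.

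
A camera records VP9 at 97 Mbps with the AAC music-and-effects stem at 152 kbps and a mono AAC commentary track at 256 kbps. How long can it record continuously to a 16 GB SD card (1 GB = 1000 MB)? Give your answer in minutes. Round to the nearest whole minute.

22 minutes

Audio total: 152 + 256 = 408 kbps = 0.408 Mbps.
Total bitrate: 97 + 0.408 = 97.408 Mbps.
Capacity: 16 GB = 128,000 Mb.
Recording time: 128,000 / 97.408 = 1,314 s ≈ 21.9 minutes.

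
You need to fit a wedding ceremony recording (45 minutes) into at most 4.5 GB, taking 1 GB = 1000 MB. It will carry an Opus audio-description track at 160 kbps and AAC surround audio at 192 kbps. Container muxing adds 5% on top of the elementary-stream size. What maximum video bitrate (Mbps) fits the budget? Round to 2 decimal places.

Budget: 4.5 GB = 36000.0 Mb.
Stream payload after overhead: 36000.0 / 1.05 = 34285.7 Mb.
45 min = 2700 s
Total bitrate budget: 34285.7 Mb / 2700 s = 12.698 Mbps.
Audio total: 160 + 192 = 352 kbps = 0.352 Mbps.
Video: 12.698 − 0.352 = 12.346 Mbps.

12.35 Mbps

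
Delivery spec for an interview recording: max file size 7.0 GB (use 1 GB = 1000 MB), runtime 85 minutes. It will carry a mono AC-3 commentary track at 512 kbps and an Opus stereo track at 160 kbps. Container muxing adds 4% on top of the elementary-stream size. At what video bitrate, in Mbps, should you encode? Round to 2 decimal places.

9.89 Mbps

Budget: 7.0 GB = 56000.0 Mb.
Stream payload after overhead: 56000.0 / 1.04 = 53846.2 Mb.
85 min = 5100 s
Total bitrate budget: 53846.2 Mb / 5100 s = 10.558 Mbps.
Audio total: 512 + 160 = 672 kbps = 0.672 Mbps.
Video: 10.558 − 0.672 = 9.886 Mbps.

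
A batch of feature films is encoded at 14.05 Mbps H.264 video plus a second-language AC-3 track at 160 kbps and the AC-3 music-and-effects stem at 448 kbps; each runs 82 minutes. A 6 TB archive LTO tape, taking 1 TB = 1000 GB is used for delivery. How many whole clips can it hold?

665

82 min = 4920 s
Audio total: 160 + 448 = 608 kbps = 0.608 Mbps.
Total bitrate: 14.658 Mbps.
Per item: 14.658 Mbps × 4920 s = 72,117 Mb = 9,015 MB.
Capacity: 6 TB = 48,000,000 Mb; 665.58 items → 665 complete.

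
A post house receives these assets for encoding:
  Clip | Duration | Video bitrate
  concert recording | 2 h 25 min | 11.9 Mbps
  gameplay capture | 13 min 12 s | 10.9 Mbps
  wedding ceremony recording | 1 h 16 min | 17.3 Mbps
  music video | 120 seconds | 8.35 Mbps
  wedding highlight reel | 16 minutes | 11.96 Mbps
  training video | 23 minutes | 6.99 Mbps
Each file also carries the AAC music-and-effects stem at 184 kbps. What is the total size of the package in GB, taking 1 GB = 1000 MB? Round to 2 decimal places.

Audio: 184 kbps = 0.184 Mbps.
concert recording: 12.084 Mbps × 8700 s = 105130.8 Mb
gameplay capture: 11.084 Mbps × 792 s = 8778.5 Mb
wedding ceremony recording: 17.484 Mbps × 4560 s = 79727.0 Mb
music video: 8.534 Mbps × 120 s = 1024.1 Mb
wedding highlight reel: 12.144 Mbps × 960 s = 11658.2 Mb
training video: 7.174 Mbps × 1380 s = 9900.1 Mb
Total: 216218.8 Mb = 27027.4 MB.
= 27.03 GB.

27.03 GB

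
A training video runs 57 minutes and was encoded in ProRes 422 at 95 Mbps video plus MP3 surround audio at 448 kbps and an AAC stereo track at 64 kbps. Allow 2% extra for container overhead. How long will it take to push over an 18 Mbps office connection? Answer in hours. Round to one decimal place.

57 min = 3420 s
Audio total: 448 + 64 = 512 kbps = 0.512 Mbps.
Total bitrate: 95.512 Mbps.
File: 95.512 Mbps × 3420 s = 326651.0 Mb.
With 2% container overhead: ×1.02. → 333184.1 Mb.
At 18 Mbps: 333184.1 / 18 = 18510.2 s ≈ 5.14 hours.

5.1 hours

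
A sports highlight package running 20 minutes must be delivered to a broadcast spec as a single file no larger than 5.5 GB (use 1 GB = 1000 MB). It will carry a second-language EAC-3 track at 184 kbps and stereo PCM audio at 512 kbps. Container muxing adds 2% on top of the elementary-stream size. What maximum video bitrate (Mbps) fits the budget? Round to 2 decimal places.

35.25 Mbps

Budget: 5.5 GB = 44000.0 Mb.
Stream payload after overhead: 44000.0 / 1.02 = 43137.3 Mb.
20 min = 1200 s
Total bitrate budget: 43137.3 Mb / 1200 s = 35.948 Mbps.
Audio total: 184 + 512 = 696 kbps = 0.696 Mbps.
Video: 35.948 − 0.696 = 35.252 Mbps.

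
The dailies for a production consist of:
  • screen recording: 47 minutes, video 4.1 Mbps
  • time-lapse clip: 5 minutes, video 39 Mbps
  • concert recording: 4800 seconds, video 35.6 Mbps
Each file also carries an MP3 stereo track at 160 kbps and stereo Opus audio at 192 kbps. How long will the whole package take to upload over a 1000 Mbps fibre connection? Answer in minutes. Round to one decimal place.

Audio total: 160 + 192 = 352 kbps = 0.352 Mbps.
screen recording: 4.452 Mbps × 2820 s = 12554.6 Mb
time-lapse clip: 39.352 Mbps × 300 s = 11805.6 Mb
concert recording: 35.952 Mbps × 4800 s = 172569.6 Mb
Total: 196929.8 Mb = 24616.2 MB.
At 1000 Mbps: 196929.8 / 1000 = 197 s ≈ 3.28 minutes.

3.3 minutes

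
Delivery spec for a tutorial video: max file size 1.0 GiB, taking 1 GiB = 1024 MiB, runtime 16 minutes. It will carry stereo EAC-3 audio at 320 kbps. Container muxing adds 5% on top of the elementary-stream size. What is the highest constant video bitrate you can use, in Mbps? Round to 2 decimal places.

8.20 Mbps

Budget: 1.0 GiB = 8589.9 Mb.
Stream payload after overhead: 8589.9 / 1.05 = 8180.9 Mb.
16 min = 960 s
Total bitrate budget: 8180.9 Mb / 960 s = 8.522 Mbps.
Audio: 320 kbps = 0.320 Mbps.
Video: 8.522 − 0.320 = 8.202 Mbps.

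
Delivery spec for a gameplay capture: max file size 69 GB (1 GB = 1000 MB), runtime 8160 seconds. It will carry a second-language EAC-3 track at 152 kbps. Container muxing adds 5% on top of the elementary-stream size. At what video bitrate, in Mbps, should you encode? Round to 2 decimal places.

64.27 Mbps

Budget: 69 GB = 552000.0 Mb.
Stream payload after overhead: 552000.0 / 1.05 = 525714.3 Mb.
Total bitrate budget: 525714.3 Mb / 8160 s = 64.426 Mbps.
Audio: 152 kbps = 0.152 Mbps.
Video: 64.426 − 0.152 = 64.274 Mbps.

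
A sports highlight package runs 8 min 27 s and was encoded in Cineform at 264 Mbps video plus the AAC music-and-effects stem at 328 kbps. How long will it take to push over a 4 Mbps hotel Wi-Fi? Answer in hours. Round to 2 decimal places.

8 min 27 s = 507 s
Audio: 328 kbps = 0.328 Mbps.
Total bitrate: 264.328 Mbps.
File: 264.328 Mbps × 507 s = 134014.3 Mb.
At 4 Mbps: 134014.3 / 4 = 33503.6 s ≈ 9.31 hours.

9.31 hours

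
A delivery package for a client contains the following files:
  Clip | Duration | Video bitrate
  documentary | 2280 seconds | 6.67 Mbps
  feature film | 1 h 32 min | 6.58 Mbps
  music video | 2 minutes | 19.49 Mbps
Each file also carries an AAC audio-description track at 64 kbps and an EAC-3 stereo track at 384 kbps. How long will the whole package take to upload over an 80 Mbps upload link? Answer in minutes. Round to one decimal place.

12.0 minutes

Audio total: 64 + 384 = 448 kbps = 0.448 Mbps.
documentary: 7.118 Mbps × 2280 s = 16229.0 Mb
feature film: 7.028 Mbps × 5520 s = 38794.6 Mb
music video: 19.938 Mbps × 120 s = 2392.6 Mb
Total: 57416.2 Mb = 7177.0 MB.
At 80 Mbps: 57416.2 / 80 = 718 s ≈ 12 minutes.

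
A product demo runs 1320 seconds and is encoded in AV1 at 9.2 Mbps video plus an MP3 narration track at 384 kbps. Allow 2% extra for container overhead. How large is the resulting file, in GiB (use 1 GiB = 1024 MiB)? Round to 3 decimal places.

1.502 GiB

Audio: 384 kbps = 0.384 Mbps.
Total bitrate: 9.2 + 0.384 = 9.584 Mbps.
Stream data: 9.584 Mbps × 1320 s = 12650.9 Mb.
With 2% container overhead: ×1.02.
12,904 Mb = 1,612,987,200 bytes ÷ 1,073,741,824 = 1.502 GiB.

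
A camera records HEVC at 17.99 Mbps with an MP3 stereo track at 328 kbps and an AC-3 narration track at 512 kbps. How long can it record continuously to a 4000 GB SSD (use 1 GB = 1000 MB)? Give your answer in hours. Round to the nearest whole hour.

Audio total: 328 + 512 = 840 kbps = 0.840 Mbps.
Total bitrate: 17.99 + 0.840 = 18.830 Mbps.
Capacity: 4000 GB = 32,000,000 Mb.
Recording time: 32,000,000 / 18.830 = 1,699,416 s ≈ 472 hours.

472 hours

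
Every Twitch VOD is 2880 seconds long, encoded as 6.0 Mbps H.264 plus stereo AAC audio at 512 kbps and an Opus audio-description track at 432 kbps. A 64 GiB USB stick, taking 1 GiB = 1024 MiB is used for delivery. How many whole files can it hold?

27

Audio total: 512 + 432 = 944 kbps = 0.944 Mbps.
Total bitrate: 6.944 Mbps.
Per item: 6.944 Mbps × 2880 s = 19,999 Mb = 2,500 MB.
Capacity: 64 GiB = 549,756 Mb; 27.49 items → 27 complete.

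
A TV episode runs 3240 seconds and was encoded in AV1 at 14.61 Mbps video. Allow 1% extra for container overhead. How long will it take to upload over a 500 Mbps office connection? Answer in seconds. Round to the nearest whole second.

File: 14.610 Mbps × 3240 s = 47336.4 Mb.
With 1% container overhead: ×1.01. → 47809.8 Mb.
At 500 Mbps: 47809.8 / 500 = 95.6 s ≈ 95.6 seconds.

96 seconds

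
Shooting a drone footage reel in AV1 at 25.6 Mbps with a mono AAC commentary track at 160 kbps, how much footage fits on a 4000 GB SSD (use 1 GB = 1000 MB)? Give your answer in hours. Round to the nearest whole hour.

Audio: 160 kbps = 0.160 Mbps.
Total bitrate: 25.6 + 0.160 = 25.760 Mbps.
Capacity: 4000 GB = 32,000,000 Mb.
Recording time: 32,000,000 / 25.760 = 1,242,236 s ≈ 345 hours.

345 hours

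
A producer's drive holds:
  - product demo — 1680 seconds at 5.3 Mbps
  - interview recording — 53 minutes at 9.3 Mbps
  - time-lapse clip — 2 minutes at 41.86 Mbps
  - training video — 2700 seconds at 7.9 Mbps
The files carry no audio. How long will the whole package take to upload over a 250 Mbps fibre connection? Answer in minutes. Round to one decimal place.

product demo: 5.300 Mbps × 1680 s = 8904.0 Mb
interview recording: 9.300 Mbps × 3180 s = 29574.0 Mb
time-lapse clip: 41.860 Mbps × 120 s = 5023.2 Mb
training video: 7.900 Mbps × 2700 s = 21330.0 Mb
Total: 64831.2 Mb = 8103.9 MB.
At 250 Mbps: 64831.2 / 250 = 259 s ≈ 4.32 minutes.

4.3 minutes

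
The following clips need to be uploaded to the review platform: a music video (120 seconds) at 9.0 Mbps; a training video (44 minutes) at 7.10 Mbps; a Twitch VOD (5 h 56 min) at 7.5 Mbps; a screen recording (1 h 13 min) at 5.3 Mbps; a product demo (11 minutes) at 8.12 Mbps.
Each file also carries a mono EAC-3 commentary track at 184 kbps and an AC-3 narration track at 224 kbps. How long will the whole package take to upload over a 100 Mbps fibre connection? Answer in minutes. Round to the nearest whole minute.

37 minutes

Audio total: 184 + 224 = 408 kbps = 0.408 Mbps.
music video: 9.408 Mbps × 120 s = 1129.0 Mb
training video: 7.508 Mbps × 2640 s = 19821.1 Mb
Twitch VOD: 7.908 Mbps × 21360 s = 168914.9 Mb
screen recording: 5.708 Mbps × 4380 s = 25001.0 Mb
product demo: 8.528 Mbps × 660 s = 5628.5 Mb
Total: 220494.5 Mb = 27561.8 MB.
At 100 Mbps: 220494.5 / 100 = 2205 s ≈ 36.7 minutes.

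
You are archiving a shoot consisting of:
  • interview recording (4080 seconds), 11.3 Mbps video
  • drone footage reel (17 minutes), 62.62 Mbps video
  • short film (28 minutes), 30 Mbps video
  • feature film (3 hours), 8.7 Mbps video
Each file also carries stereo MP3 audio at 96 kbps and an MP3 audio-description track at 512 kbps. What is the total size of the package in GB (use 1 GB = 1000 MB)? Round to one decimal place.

Audio total: 96 + 512 = 608 kbps = 0.608 Mbps.
interview recording: 11.908 Mbps × 4080 s = 48584.6 Mb
drone footage reel: 63.228 Mbps × 1020 s = 64492.6 Mb
short film: 30.608 Mbps × 1680 s = 51421.4 Mb
feature film: 9.308 Mbps × 10800 s = 100526.4 Mb
Total: 265025.0 Mb = 33128.1 MB.
= 33.13 GB.

33.1 GB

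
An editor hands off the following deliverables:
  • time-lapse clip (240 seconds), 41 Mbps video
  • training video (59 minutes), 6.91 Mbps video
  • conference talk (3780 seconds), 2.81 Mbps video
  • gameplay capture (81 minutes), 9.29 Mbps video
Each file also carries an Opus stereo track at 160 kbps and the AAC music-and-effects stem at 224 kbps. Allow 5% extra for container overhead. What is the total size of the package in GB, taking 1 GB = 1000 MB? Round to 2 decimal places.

Audio total: 160 + 224 = 384 kbps = 0.384 Mbps.
time-lapse clip: 41.384 Mbps × 240 s × 1.05 = 10428.8 Mb
training video: 7.294 Mbps × 3540 s × 1.05 = 27111.8 Mb
conference talk: 3.194 Mbps × 3780 s × 1.05 = 12677.0 Mb
gameplay capture: 9.674 Mbps × 4860 s × 1.05 = 49366.4 Mb
Total: 99584.0 Mb = 12448.0 MB.
= 12.45 GB.

12.45 GB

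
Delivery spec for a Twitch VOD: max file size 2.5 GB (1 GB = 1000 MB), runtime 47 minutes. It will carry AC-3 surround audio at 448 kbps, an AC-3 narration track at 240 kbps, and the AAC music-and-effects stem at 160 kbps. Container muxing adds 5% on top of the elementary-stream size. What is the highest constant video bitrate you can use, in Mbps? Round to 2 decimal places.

Budget: 2.5 GB = 20000.0 Mb.
Stream payload after overhead: 20000.0 / 1.05 = 19047.6 Mb.
47 min = 2820 s
Total bitrate budget: 19047.6 Mb / 2820 s = 6.754 Mbps.
Audio total: 448 + 240 + 160 = 848 kbps = 0.848 Mbps.
Video: 6.754 − 0.848 = 5.906 Mbps.

5.91 Mbps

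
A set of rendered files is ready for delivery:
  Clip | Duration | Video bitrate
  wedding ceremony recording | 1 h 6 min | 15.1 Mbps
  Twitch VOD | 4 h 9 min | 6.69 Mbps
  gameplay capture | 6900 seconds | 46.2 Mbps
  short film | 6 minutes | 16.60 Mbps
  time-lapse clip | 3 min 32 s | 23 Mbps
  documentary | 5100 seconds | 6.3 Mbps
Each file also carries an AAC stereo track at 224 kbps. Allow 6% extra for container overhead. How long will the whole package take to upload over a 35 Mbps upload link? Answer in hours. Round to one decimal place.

Audio: 224 kbps = 0.224 Mbps.
wedding ceremony recording: 15.324 Mbps × 3960 s × 1.06 = 64324.0 Mb
Twitch VOD: 6.914 Mbps × 14940 s × 1.06 = 109492.9 Mb
gameplay capture: 46.424 Mbps × 6900 s × 1.06 = 339545.1 Mb
short film: 16.824 Mbps × 360 s × 1.06 = 6420.0 Mb
time-lapse clip: 23.224 Mbps × 212 s × 1.06 = 5218.9 Mb
documentary: 6.524 Mbps × 5100 s × 1.06 = 35268.7 Mb
Total: 560269.7 Mb = 70033.7 MB.
At 35 Mbps: 560269.7 / 35 = 16008 s ≈ 4.45 hours.

4.4 hours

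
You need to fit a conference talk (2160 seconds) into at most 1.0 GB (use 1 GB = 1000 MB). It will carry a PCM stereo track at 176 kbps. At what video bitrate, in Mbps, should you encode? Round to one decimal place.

3.5 Mbps

Budget: 1.0 GB = 8000.0 Mb.
Total bitrate budget: 8000.0 Mb / 2160 s = 3.704 Mbps.
Audio: 176 kbps = 0.176 Mbps.
Video: 3.704 − 0.176 = 3.528 Mbps.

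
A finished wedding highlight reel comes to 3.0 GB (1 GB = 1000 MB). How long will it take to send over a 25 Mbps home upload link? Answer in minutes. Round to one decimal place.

File: 3.0 GB = 24000.0 Mb.
At 25 Mbps: 24000.0 / 25 = 960.0 s ≈ 16 minutes.

16.0 minutes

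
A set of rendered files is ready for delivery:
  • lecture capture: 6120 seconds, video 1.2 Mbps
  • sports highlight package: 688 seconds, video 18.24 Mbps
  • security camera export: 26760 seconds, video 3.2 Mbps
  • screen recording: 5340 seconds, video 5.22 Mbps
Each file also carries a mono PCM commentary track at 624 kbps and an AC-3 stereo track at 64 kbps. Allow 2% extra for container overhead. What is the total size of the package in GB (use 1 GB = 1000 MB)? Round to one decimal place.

Audio total: 624 + 64 = 688 kbps = 0.688 Mbps.
lecture capture: 1.888 Mbps × 6120 s × 1.02 = 11785.7 Mb
sports highlight package: 18.928 Mbps × 688 s × 1.02 = 13282.9 Mb
security camera export: 3.888 Mbps × 26760 s × 1.02 = 106123.7 Mb
screen recording: 5.908 Mbps × 5340 s × 1.02 = 32179.7 Mb
Total: 163372.0 Mb = 20421.5 MB.
= 20.42 GB.

20.4 GB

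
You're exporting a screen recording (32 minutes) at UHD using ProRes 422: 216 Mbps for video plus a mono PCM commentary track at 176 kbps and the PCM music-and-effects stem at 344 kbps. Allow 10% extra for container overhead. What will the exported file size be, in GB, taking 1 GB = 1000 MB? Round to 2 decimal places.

57.16 GB

32 min = 1920 s
Audio total: 176 + 344 = 520 kbps = 0.520 Mbps.
Total bitrate: 216 + 0.520 = 216.520 Mbps.
Stream data: 216.520 Mbps × 1920 s = 415718.4 Mb.
With 10% container overhead: ×1.10.
457,290 Mb ÷ 8 = 57,161 MB → 57.16 GB.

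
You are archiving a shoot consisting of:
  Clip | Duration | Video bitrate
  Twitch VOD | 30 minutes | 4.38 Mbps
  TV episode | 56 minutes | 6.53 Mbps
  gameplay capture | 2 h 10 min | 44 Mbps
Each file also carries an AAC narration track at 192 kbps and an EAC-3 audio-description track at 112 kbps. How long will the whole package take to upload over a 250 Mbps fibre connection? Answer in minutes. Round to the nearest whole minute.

25 minutes

Audio total: 192 + 112 = 304 kbps = 0.304 Mbps.
Twitch VOD: 4.684 Mbps × 1800 s = 8431.2 Mb
TV episode: 6.834 Mbps × 3360 s = 22962.2 Mb
gameplay capture: 44.304 Mbps × 7800 s = 345571.2 Mb
Total: 376964.6 Mb = 47120.6 MB.
At 250 Mbps: 376964.6 / 250 = 1508 s ≈ 25.1 minutes.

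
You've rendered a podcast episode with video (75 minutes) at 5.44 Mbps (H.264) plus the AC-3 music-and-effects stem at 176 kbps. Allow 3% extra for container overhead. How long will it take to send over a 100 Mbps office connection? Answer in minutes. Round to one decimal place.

4.3 minutes

75 min = 4500 s
Audio: 176 kbps = 0.176 Mbps.
Total bitrate: 5.616 Mbps.
File: 5.616 Mbps × 4500 s = 25272.0 Mb.
With 3% container overhead: ×1.03. → 26030.2 Mb.
At 100 Mbps: 26030.2 / 100 = 260.3 s ≈ 4.34 minutes.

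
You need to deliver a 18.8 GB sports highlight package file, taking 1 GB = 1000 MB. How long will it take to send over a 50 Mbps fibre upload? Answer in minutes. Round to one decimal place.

File: 18.8 GB = 150400.0 Mb.
At 50 Mbps: 150400.0 / 50 = 3008.0 s ≈ 50.1 minutes.

50.1 minutes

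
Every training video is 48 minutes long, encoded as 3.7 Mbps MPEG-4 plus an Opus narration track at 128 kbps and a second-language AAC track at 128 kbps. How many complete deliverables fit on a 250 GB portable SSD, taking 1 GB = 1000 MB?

48 min = 2880 s
Audio total: 128 + 128 = 256 kbps = 0.256 Mbps.
Total bitrate: 3.956 Mbps.
Per item: 3.956 Mbps × 2880 s = 11,393 Mb = 1,424 MB.
Capacity: 250 GB = 2,000,000 Mb; 175.54 items → 175 complete.

175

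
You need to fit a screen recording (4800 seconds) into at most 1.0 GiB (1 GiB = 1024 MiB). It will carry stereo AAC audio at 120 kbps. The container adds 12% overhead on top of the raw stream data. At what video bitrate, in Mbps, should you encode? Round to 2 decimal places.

Budget: 1.0 GiB = 8589.9 Mb.
Stream payload after overhead: 8589.9 / 1.12 = 7669.6 Mb.
Total bitrate budget: 7669.6 Mb / 4800 s = 1.598 Mbps.
Audio: 120 kbps = 0.120 Mbps.
Video: 1.598 − 0.120 = 1.478 Mbps.

1.48 Mbps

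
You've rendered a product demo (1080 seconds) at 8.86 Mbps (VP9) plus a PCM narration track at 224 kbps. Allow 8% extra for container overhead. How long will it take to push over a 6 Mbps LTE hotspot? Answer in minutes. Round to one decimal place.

Audio: 224 kbps = 0.224 Mbps.
Total bitrate: 9.084 Mbps.
File: 9.084 Mbps × 1080 s = 9810.7 Mb.
With 8% container overhead: ×1.08. → 10595.6 Mb.
At 6 Mbps: 10595.6 / 6 = 1765.9 s ≈ 29.4 minutes.

29.4 minutes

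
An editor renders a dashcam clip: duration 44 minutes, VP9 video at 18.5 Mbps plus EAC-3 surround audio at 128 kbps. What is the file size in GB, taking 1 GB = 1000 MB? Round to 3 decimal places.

6.147 GB

44 min = 2640 s
Audio: 128 kbps = 0.128 Mbps.
Total bitrate: 18.5 + 0.128 = 18.628 Mbps.
Stream data: 18.628 Mbps × 2640 s = 49177.9 Mb.
49,178 Mb ÷ 8 = 6,147 MB → 6.147 GB.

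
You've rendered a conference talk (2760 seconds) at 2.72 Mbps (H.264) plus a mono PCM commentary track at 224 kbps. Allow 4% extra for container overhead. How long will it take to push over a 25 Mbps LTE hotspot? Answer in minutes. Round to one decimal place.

Audio: 224 kbps = 0.224 Mbps.
Total bitrate: 2.944 Mbps.
File: 2.944 Mbps × 2760 s = 8125.4 Mb.
With 4% container overhead: ×1.04. → 8450.5 Mb.
At 25 Mbps: 8450.5 / 25 = 338.0 s ≈ 5.63 minutes.

5.6 minutes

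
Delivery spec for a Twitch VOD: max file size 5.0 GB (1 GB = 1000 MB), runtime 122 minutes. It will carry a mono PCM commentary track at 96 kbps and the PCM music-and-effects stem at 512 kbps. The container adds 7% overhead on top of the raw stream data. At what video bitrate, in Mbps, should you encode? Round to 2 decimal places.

4.50 Mbps

Budget: 5.0 GB = 40000.0 Mb.
Stream payload after overhead: 40000.0 / 1.07 = 37383.2 Mb.
122 min = 7320 s
Total bitrate budget: 37383.2 Mb / 7320 s = 5.107 Mbps.
Audio total: 96 + 512 = 608 kbps = 0.608 Mbps.
Video: 5.107 − 0.608 = 4.499 Mbps.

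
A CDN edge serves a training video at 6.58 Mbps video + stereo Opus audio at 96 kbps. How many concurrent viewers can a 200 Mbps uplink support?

Audio: 96 kbps = 0.096 Mbps.
Per-viewer media rate: 6.676 Mbps.
200 Mbps = 200.0 Mbps; 200.0 / 6.676 = 29.96 → 29 viewers.

29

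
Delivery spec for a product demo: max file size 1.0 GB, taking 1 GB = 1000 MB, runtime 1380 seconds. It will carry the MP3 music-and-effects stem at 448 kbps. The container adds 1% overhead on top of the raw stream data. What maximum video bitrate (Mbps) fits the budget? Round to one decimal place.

5.3 Mbps

Budget: 1.0 GB = 8000.0 Mb.
Stream payload after overhead: 8000.0 / 1.01 = 7920.8 Mb.
Total bitrate budget: 7920.8 Mb / 1380 s = 5.740 Mbps.
Audio: 448 kbps = 0.448 Mbps.
Video: 5.740 − 0.448 = 5.292 Mbps.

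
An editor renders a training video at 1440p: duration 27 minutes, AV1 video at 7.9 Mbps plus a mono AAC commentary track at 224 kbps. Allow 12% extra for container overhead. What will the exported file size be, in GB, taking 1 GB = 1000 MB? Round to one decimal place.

1.8 GB

27 min = 1620 s
Audio: 224 kbps = 0.224 Mbps.
Total bitrate: 7.9 + 0.224 = 8.124 Mbps.
Stream data: 8.124 Mbps × 1620 s = 13160.9 Mb.
With 12% container overhead: ×1.12.
14,740 Mb ÷ 8 = 1,843 MB → 1.843 GB.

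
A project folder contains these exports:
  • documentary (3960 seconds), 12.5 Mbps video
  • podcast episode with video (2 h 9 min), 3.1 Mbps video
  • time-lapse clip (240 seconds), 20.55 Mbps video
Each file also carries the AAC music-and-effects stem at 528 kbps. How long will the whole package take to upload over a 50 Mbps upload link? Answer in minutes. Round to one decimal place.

Audio: 528 kbps = 0.528 Mbps.
documentary: 13.028 Mbps × 3960 s = 51590.9 Mb
podcast episode with video: 3.628 Mbps × 7740 s = 28080.7 Mb
time-lapse clip: 21.078 Mbps × 240 s = 5058.7 Mb
Total: 84730.3 Mb = 10591.3 MB.
At 50 Mbps: 84730.3 / 50 = 1695 s ≈ 28.2 minutes.

28.2 minutes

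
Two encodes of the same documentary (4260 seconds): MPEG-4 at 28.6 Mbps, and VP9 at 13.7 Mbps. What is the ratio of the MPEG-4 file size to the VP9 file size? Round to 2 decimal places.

MPEG-4: 28.600 Mbps × 4260 s = 121836.0 Mb = 14.184 GiB.
VP9: 13.700 Mbps × 4260 s = 58362.0 Mb = 6.794 GiB.
Ratio: 14.184 / 6.794 = 2.088.

2.09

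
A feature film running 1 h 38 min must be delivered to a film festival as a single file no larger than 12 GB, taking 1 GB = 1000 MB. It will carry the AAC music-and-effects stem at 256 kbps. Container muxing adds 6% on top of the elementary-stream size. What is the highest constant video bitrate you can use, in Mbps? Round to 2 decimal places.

15.15 Mbps

Budget: 12 GB = 96000.0 Mb.
Stream payload after overhead: 96000.0 / 1.06 = 90566.0 Mb.
1 h 38 min = 98 min = 5880 s
Total bitrate budget: 90566.0 Mb / 5880 s = 15.402 Mbps.
Audio: 256 kbps = 0.256 Mbps.
Video: 15.402 − 0.256 = 15.146 Mbps.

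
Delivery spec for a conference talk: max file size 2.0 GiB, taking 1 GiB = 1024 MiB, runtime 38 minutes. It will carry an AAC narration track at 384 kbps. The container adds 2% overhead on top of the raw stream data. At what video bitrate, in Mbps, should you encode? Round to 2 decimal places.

7.00 Mbps

Budget: 2.0 GiB = 17179.9 Mb.
Stream payload after overhead: 17179.9 / 1.02 = 16843.0 Mb.
38 min = 2280 s
Total bitrate budget: 16843.0 Mb / 2280 s = 7.387 Mbps.
Audio: 384 kbps = 0.384 Mbps.
Video: 7.387 − 0.384 = 7.003 Mbps.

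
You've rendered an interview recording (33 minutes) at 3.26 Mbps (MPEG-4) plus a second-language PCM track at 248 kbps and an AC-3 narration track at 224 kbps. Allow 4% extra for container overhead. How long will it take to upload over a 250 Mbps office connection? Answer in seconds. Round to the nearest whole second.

33 min = 1980 s
Audio total: 248 + 224 = 472 kbps = 0.472 Mbps.
Total bitrate: 3.732 Mbps.
File: 3.732 Mbps × 1980 s = 7389.4 Mb.
With 4% container overhead: ×1.04. → 7684.9 Mb.
At 250 Mbps: 7684.9 / 250 = 30.7 s ≈ 30.7 seconds.

31 seconds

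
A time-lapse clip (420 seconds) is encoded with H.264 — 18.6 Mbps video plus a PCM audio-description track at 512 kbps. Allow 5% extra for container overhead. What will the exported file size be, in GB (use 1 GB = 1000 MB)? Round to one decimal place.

Audio: 512 kbps = 0.512 Mbps.
Total bitrate: 18.6 + 0.512 = 19.112 Mbps.
Stream data: 19.112 Mbps × 420 s = 8027.0 Mb.
With 5% container overhead: ×1.05.
8,428 Mb ÷ 8 = 1,054 MB → 1.054 GB.

1.1 GB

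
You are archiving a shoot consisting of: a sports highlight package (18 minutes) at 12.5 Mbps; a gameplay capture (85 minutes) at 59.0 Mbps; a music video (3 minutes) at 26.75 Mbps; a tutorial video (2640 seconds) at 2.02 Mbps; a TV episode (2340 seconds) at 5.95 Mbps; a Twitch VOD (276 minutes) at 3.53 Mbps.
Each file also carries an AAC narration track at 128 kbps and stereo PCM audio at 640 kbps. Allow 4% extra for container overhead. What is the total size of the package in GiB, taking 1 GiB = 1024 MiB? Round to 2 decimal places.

Audio total: 128 + 640 = 768 kbps = 0.768 Mbps.
sports highlight package: 13.268 Mbps × 1080 s × 1.04 = 14902.6 Mb
gameplay capture: 59.768 Mbps × 5100 s × 1.04 = 317009.5 Mb
music video: 27.518 Mbps × 180 s × 1.04 = 5151.4 Mb
tutorial video: 2.788 Mbps × 2640 s × 1.04 = 7654.7 Mb
TV episode: 6.718 Mbps × 2340 s × 1.04 = 16348.9 Mb
Twitch VOD: 4.298 Mbps × 16560 s × 1.04 = 74021.9 Mb
Total: 435089.0 Mb = 54386.1 MB.
= 50.65 GiB.

50.65 GiB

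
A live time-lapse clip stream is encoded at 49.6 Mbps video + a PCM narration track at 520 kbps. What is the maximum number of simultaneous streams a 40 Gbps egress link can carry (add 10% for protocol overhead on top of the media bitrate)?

725

Audio: 520 kbps = 0.520 Mbps.
Per-viewer media rate: 50.120 Mbps.
On the wire with 10% overhead: 55.132 Mbps.
40 Gbps = 40,000 Mbps; 40,000 / 55.132 = 725.53 → 725 viewers.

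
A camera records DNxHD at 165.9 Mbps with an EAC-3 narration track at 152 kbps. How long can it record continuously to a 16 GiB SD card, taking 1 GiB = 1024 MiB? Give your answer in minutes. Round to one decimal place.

13.8 minutes

Audio: 152 kbps = 0.152 Mbps.
Total bitrate: 165.9 + 0.152 = 166.052 Mbps.
Capacity: 16 GiB = 137,439 Mb.
Recording time: 137,439 / 166.052 = 827.7 s ≈ 13.8 minutes.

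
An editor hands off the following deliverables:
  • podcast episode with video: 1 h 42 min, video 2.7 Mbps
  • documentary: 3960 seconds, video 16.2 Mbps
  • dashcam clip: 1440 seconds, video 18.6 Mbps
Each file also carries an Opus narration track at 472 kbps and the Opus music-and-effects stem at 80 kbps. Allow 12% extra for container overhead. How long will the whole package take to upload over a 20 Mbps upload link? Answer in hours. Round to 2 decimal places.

Audio total: 472 + 80 = 552 kbps = 0.552 Mbps.
podcast episode with video: 3.252 Mbps × 6120 s × 1.12 = 22290.5 Mb
documentary: 16.752 Mbps × 3960 s × 1.12 = 74298.5 Mb
dashcam clip: 19.152 Mbps × 1440 s × 1.12 = 30888.3 Mb
Total: 127477.3 Mb = 15934.7 MB.
At 20 Mbps: 127477.3 / 20 = 6374 s ≈ 1.77 hours.

1.77 hours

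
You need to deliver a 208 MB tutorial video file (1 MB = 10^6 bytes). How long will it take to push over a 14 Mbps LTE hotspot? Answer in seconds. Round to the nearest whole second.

119 seconds

File: 208 MB = 1664.0 Mb.
At 14 Mbps: 1664.0 / 14 = 118.9 s ≈ 119 seconds.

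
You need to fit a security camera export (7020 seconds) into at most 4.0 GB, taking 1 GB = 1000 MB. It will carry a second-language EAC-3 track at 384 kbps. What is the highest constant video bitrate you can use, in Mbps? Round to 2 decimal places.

4.17 Mbps

Budget: 4.0 GB = 32000.0 Mb.
Total bitrate budget: 32000.0 Mb / 7020 s = 4.558 Mbps.
Audio: 384 kbps = 0.384 Mbps.
Video: 4.558 − 0.384 = 4.174 Mbps.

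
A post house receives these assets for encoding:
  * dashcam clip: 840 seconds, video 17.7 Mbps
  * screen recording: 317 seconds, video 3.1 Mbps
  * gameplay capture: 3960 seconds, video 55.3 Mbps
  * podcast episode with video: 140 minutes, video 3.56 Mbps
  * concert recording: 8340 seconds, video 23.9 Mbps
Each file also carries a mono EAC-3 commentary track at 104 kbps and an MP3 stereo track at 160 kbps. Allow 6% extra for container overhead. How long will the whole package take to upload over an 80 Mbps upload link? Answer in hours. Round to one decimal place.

Audio total: 104 + 160 = 264 kbps = 0.264 Mbps.
dashcam clip: 17.964 Mbps × 840 s × 1.06 = 15995.1 Mb
screen recording: 3.364 Mbps × 317 s × 1.06 = 1130.4 Mb
gameplay capture: 55.564 Mbps × 3960 s × 1.06 = 233235.4 Mb
podcast episode with video: 3.824 Mbps × 8400 s × 1.06 = 34048.9 Mb
concert recording: 24.164 Mbps × 8340 s × 1.06 = 213619.4 Mb
Total: 498029.3 Mb = 62253.7 MB.
At 80 Mbps: 498029.3 / 80 = 6225 s ≈ 1.73 hours.

1.7 hours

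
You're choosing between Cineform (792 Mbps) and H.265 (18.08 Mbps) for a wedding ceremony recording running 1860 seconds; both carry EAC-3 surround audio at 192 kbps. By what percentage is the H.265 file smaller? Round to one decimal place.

97.7%

Audio: 192 kbps = 0.192 Mbps.
Cineform: 792.192 Mbps × 1860 s = 1473477.1 Mb = 171.535 GiB.
H.265: 18.272 Mbps × 1860 s = 33985.9 Mb = 3.956 GiB.
Reduction: (1 − 3.956/171.535) × 100 = 97.69%.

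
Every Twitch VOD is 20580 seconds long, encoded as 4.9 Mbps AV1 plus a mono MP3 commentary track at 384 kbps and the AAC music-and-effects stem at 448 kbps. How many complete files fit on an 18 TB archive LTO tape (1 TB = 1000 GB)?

Audio total: 384 + 448 = 832 kbps = 0.832 Mbps.
Total bitrate: 5.732 Mbps.
Per item: 5.732 Mbps × 20580 s = 117,965 Mb = 14,746 MB.
Capacity: 18 TB = 144,000,000 Mb; 1220.71 items → 1220 complete.

1220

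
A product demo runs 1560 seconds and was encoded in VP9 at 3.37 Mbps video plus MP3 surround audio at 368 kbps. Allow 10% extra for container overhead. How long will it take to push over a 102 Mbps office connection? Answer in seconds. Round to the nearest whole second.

Audio: 368 kbps = 0.368 Mbps.
Total bitrate: 3.738 Mbps.
File: 3.738 Mbps × 1560 s = 5831.3 Mb.
With 10% container overhead: ×1.10. → 6414.4 Mb.
At 102 Mbps: 6414.4 / 102 = 62.9 s ≈ 62.9 seconds.

63 seconds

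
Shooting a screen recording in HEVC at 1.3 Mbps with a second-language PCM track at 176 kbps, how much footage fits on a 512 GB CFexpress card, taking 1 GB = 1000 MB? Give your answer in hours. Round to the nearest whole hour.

771 hours

Audio: 176 kbps = 0.176 Mbps.
Total bitrate: 1.3 + 0.176 = 1.476 Mbps.
Capacity: 512 GB = 4,096,000 Mb.
Recording time: 4,096,000 / 1.476 = 2,775,068 s ≈ 771 hours.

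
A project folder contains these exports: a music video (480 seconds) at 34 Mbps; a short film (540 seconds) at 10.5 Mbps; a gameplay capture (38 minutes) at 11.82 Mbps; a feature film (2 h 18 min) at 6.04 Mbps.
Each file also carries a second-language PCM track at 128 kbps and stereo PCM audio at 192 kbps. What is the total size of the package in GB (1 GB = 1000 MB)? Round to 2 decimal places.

Audio total: 128 + 192 = 320 kbps = 0.320 Mbps.
music video: 34.320 Mbps × 480 s = 16473.6 Mb
short film: 10.820 Mbps × 540 s = 5842.8 Mb
gameplay capture: 12.140 Mbps × 2280 s = 27679.2 Mb
feature film: 6.360 Mbps × 8280 s = 52660.8 Mb
Total: 102656.4 Mb = 12832.0 MB.
= 12.83 GB.

12.83 GB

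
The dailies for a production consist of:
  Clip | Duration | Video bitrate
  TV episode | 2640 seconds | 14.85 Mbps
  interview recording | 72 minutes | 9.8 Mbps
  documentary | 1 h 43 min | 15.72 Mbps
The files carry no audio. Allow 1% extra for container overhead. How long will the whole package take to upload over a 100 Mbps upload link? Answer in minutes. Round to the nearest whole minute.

TV episode: 14.850 Mbps × 2640 s × 1.01 = 39596.0 Mb
interview recording: 9.800 Mbps × 4320 s × 1.01 = 42759.4 Mb
documentary: 15.720 Mbps × 6180 s × 1.01 = 98121.1 Mb
Total: 180476.5 Mb = 22559.6 MB.
At 100 Mbps: 180476.5 / 100 = 1805 s ≈ 30.1 minutes.

30 minutes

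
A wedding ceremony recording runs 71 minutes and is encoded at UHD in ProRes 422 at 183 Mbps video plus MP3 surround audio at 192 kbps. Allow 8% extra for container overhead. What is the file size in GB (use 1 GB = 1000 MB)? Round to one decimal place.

71 min = 4260 s
Audio: 192 kbps = 0.192 Mbps.
Total bitrate: 183 + 0.192 = 183.192 Mbps.
Stream data: 183.192 Mbps × 4260 s = 780397.9 Mb.
With 8% container overhead: ×1.08.
842,830 Mb ÷ 8 = 105,354 MB → 105.4 GB.

105.4 GB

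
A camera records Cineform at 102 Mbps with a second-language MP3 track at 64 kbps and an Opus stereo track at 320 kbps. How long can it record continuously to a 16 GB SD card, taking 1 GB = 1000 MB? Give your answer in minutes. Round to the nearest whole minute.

21 minutes

Audio total: 64 + 320 = 384 kbps = 0.384 Mbps.
Total bitrate: 102 + 0.384 = 102.384 Mbps.
Capacity: 16 GB = 128,000 Mb.
Recording time: 128,000 / 102.384 = 1,250 s ≈ 20.8 minutes.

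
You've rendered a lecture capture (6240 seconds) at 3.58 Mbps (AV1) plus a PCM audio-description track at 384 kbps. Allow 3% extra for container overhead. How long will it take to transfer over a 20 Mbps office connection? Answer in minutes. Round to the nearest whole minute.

21 minutes

Audio: 384 kbps = 0.384 Mbps.
Total bitrate: 3.964 Mbps.
File: 3.964 Mbps × 6240 s = 24735.4 Mb.
With 3% container overhead: ×1.03. → 25477.4 Mb.
At 20 Mbps: 25477.4 / 20 = 1273.9 s ≈ 21.2 minutes.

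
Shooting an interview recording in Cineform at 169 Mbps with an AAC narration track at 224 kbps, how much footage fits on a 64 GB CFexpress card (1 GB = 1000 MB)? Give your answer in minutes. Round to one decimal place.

Audio: 224 kbps = 0.224 Mbps.
Total bitrate: 169 + 0.224 = 169.224 Mbps.
Capacity: 64 GB = 512,000 Mb.
Recording time: 512,000 / 169.224 = 3,026 s ≈ 50.4 minutes.

50.4 minutes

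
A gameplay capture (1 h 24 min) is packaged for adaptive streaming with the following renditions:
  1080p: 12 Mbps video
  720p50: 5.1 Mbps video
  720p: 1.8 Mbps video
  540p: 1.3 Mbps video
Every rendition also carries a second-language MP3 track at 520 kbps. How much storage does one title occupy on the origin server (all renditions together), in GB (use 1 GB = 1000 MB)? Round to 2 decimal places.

1 h 24 min = 84 min = 5040 s
Audio: 520 kbps = 0.520 Mbps.
Sum of rendition bitrates: (12+0.520) + (5.1+0.520) + (1.8+0.520) + (1.3+0.520) = 22.280 Mbps.
× 5040 s = 112,291 Mb = 14,036 MB = 14.04 GB.

14.04 GB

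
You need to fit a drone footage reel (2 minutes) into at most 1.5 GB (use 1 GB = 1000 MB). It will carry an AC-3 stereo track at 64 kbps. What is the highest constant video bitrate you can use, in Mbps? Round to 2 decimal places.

Budget: 1.5 GB = 12000.0 Mb.
2 min = 120 s
Total bitrate budget: 12000.0 Mb / 120 s = 100.000 Mbps.
Audio: 64 kbps = 0.064 Mbps.
Video: 100.000 − 0.064 = 99.936 Mbps.

99.94 Mbps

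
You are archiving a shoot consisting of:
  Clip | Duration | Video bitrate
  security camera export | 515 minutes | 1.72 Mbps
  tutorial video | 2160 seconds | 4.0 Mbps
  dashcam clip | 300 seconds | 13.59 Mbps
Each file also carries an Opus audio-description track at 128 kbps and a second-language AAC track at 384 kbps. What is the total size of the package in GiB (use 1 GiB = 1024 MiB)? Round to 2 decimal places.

Audio total: 128 + 384 = 512 kbps = 0.512 Mbps.
security camera export: 2.232 Mbps × 30900 s = 68968.8 Mb
tutorial video: 4.512 Mbps × 2160 s = 9745.9 Mb
dashcam clip: 14.102 Mbps × 300 s = 4230.6 Mb
Total: 82945.3 Mb = 10368.2 MB.
= 9.656 GiB.

9.66 GiB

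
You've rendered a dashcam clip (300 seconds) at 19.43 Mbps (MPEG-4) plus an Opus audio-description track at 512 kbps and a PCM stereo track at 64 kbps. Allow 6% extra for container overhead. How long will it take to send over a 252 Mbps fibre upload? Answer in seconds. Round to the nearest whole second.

Audio total: 512 + 64 = 576 kbps = 0.576 Mbps.
Total bitrate: 20.006 Mbps.
File: 20.006 Mbps × 300 s = 6001.8 Mb.
With 6% container overhead: ×1.06. → 6361.9 Mb.
At 252 Mbps: 6361.9 / 252 = 25.2 s ≈ 25.2 seconds.

25 seconds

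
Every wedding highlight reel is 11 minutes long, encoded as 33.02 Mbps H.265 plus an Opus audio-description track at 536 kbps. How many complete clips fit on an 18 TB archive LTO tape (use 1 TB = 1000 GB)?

6502

11 min = 660 s
Audio: 536 kbps = 0.536 Mbps.
Total bitrate: 33.556 Mbps.
Per item: 33.556 Mbps × 660 s = 22,147 Mb = 2,768 MB.
Capacity: 18 TB = 144,000,000 Mb; 6502.02 items → 6502 complete.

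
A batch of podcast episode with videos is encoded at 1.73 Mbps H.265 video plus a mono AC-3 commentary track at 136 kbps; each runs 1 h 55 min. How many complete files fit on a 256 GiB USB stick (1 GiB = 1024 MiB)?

170

1 h 55 min = 115 min = 6900 s
Audio: 136 kbps = 0.136 Mbps.
Total bitrate: 1.866 Mbps.
Per item: 1.866 Mbps × 6900 s = 12,875 Mb = 1,609 MB.
Capacity: 256 GiB = 2,199,023 Mb; 170.79 items → 170 complete.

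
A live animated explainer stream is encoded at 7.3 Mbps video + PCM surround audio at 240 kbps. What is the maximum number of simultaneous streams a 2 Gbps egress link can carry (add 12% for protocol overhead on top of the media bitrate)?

Audio: 240 kbps = 0.240 Mbps.
Per-viewer media rate: 7.540 Mbps.
On the wire with 12% overhead: 8.445 Mbps.
2 Gbps = 2,000 Mbps; 2,000 / 8.445 = 236.83 → 236 viewers.

236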